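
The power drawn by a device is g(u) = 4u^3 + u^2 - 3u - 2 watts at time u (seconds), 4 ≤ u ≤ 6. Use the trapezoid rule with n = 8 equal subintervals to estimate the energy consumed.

1057.9375

Δu = (6 − 4)/8 = 0.25.
g(4) = 258, g(4.25) = 310.375, g(4.5) = 369.25, g(4.75) = 435, g(5) = 508, g(5.25) = 588.625, g(5.5) = 677.25, g(5.75) = 774.25, g(6) = 880.
T_8 = (Δu/2)·[g(u_0) + 2g(u_1) + ... + 2g(u_{7}) + g(u_8)].
Sum = 1057.9375.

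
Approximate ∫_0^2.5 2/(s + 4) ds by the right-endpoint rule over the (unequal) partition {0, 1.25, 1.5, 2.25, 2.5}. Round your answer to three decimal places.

0.884

Subinterval widths: 1.25, 0.25, 0.75, 0.25.
Right endpoints: 1.25, 1.5, 2.25, 2.5.
f(1.25) = 8/21, f(1.5) = 4/11, f(2.25) = 0.32, f(2.5) = 4/13.
Sum = Σ Δs_i · f(s_i).
Sum ≈ 0.884.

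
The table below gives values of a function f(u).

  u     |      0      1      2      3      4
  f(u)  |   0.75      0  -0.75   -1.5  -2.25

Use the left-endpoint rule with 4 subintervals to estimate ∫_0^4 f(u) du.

Δu = 1.
Sum = 1·[0.75 + 0 + (-0.75) + (-1.5)] = -1.5.

-1.5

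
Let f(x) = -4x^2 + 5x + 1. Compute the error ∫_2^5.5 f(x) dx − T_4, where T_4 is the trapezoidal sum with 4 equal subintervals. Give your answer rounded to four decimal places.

1.7865

Exact integral: ∫_2^5.5 f(x) dx ≈ -142.041667.
T_4 = -143.828125.
Error ≈ -142.041667 − (-143.828125) ≈ 1.7865.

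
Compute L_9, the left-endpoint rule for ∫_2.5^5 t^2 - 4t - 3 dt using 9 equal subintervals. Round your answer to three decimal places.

Δt = (5 − 2.5)/9 = 5/18.
Left endpoints: 2.5, 25/9, 55/18, 10/3, 65/18, 35/9, 25/6, 40/9, 85/18.
f(2.5) = -6.75, f(25/9) = -518/81, f(55/18) = -1907/324, f(10/3) = -47/9, f(65/18) = -1427/324, f(35/9) = -278/81, f(25/6) = -83/36, f(40/9) = -83/81, f(85/18) = 133/324.
Sum = Δt · [f(2.5) + f(25/9) + f(55/18) + ...].
Sum ≈ -9.725.

-9.725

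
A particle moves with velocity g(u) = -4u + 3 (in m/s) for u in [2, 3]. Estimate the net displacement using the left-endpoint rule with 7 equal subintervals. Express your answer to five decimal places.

-6.71429

Δu = (3 − 2)/7 = 1/7.
Left endpoints: 2, 15/7, 16/7, 17/7, 18/7, 19/7, 20/7.
g(2) = -5, g(15/7) = -39/7, g(16/7) = -43/7, g(17/7) = -47/7, g(18/7) = -51/7, g(19/7) = -55/7, g(20/7) = -59/7.
Sum = Δu · [g(2) + g(15/7) + g(16/7) + ...].
Sum ≈ -6.71429.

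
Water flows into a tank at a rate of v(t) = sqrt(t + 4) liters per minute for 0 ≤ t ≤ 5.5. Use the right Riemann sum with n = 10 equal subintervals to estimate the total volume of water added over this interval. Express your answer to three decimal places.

14.483

Δt = (5.5 − 0)/10 = 0.55.
Right endpoints: 0.55, 1.1, 1.65, 2.2, 2.75, 3.3, 3.85, 4.4, 4.95, 5.5.
v(0.55) ≈ 2.133, v(1.1) ≈ 2.258, v(1.65) ≈ 2.377, v(2.2) ≈ 2.490, v(2.75) ≈ 2.598, v(3.3) ≈ 2.702, v(3.85) ≈ 2.802, v(4.4) ≈ 2.898, v(4.95) ≈ 2.992, v(5.5) ≈ 3.082.
Sum = Δt · [v(0.55) + v(1.1) + v(1.65) + ...].
Sum ≈ 14.483.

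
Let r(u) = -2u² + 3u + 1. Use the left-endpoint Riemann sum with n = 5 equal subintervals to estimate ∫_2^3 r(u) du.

Δu = (3 − 2)/5 = 0.2.
Left endpoints: 2, 2.2, 2.4, 2.6, 2.8.
r(2) = -1, r(2.2) = -2.08, r(2.4) = -3.32, r(2.6) = -4.72, r(2.8) = -6.28.
Sum = Δu · [r(2) + r(2.2) + r(2.4) + r(2.6) + r(2.8)].
Sum = -3.48.

-3.48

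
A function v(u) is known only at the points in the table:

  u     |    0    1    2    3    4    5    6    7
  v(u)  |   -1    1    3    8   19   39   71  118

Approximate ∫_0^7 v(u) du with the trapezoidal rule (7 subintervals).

199.5

Δu = 1.
T_7 = (1/2)·[(-1) + 2·1 + 2·3 + 2·8 + 2·19 + 2·39 + 2·71 + 118] = 199.5.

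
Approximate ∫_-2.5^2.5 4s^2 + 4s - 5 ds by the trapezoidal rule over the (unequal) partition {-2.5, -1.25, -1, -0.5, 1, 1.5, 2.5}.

21.0625

Subinterval widths: 1.25, 0.25, 0.5, 1.5, 0.5, 1.
f(-2.5) = 10, f(-1.25) = -3.75, f(-1) = -5, f(-0.5) = -6, f(1) = 3, f(1.5) = 10, f(2.5) = 30.
On each subinterval the trapezoid contributes (Δs_i/2)·[f(s_{i-1}) + f(s_i)].
Sum = 21.0625.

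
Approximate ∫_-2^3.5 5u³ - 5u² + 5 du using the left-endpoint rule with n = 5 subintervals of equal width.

Δu = (3.5 − (-2))/5 = 1.1.
Left endpoints: -2, -0.9, 0.2, 1.3, 2.4.
f(-2) = -55, f(-0.9) = -2.695, f(0.2) = 4.84, f(1.3) = 7.535, f(2.4) = 45.32.
Sum = Δu · [f(-2) + f(-0.9) + f(0.2) + f(1.3) + f(2.4)].
Sum = 0.

0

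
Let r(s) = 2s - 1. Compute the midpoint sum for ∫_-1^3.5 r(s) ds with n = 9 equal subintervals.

Δs = (3.5 − (-1))/9 = 0.5.
Midpoints: -0.75, -0.25, 0.25, 0.75, 1.25, 1.75, 2.25, 2.75, 3.25.
r(-0.75) = -2.5, r(-0.25) = -1.5, r(0.25) = -0.5, r(0.75) = 0.5, r(1.25) = 1.5, r(1.75) = 2.5, r(2.25) = 3.5, r(2.75) = 4.5, r(3.25) = 5.5.
Sum = Δs · [r(-0.75) + r(-0.25) + r(0.25) + ...].
Sum = 6.75.

6.75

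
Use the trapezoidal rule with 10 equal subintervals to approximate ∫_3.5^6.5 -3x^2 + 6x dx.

-141.885

Δx = (6.5 − 3.5)/10 = 0.3.
f(3.5) = -15.75, f(3.8) = -20.52, f(4.1) = -25.83, f(4.4) = -31.68, f(4.7) = -38.07, f(5) = -45, f(5.3) = -52.47, f(5.6) = -60.48, f(5.9) = -69.03, f(6.2) = -78.12, f(6.5) = -87.75.
T_10 = (Δx/2)·[f(x_0) + 2f(x_1) + ... + 2f(x_{9}) + f(x_10)].
Sum = -141.885.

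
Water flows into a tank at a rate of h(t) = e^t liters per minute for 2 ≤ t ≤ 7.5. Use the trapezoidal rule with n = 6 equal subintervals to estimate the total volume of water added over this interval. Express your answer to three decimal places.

1925.010

Δt = (7.5 − 2)/6 = 11/12.
h(2) ≈ 7.389, h(35/12) ≈ 18.480, h(23/6) ≈ 46.216, h(4.75) ≈ 115.584, h(17/3) ≈ 289.069, h(79/12) ≈ 722.945, h(7.5) ≈ 1808.042.
T_6 = (Δt/2)·[h(t_0) + 2h(t_1) + ... + 2h(t_{5}) + h(t_6)].
Sum ≈ 1925.010.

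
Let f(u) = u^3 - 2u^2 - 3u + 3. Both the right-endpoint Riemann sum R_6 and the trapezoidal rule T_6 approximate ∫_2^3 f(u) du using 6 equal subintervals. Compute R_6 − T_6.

R_6 ≈ -0.39120370.
T_6 ≈ -0.89120370.
R_6 − T_6 = 0.5.

0.5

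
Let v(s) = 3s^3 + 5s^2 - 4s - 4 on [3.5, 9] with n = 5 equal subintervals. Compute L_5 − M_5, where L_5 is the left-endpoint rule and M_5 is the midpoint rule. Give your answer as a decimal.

L_5 = 4551.1125.
M_5 = 5758.2765625.
L_5 − M_5 = -1207.1640625.

-1207.1640625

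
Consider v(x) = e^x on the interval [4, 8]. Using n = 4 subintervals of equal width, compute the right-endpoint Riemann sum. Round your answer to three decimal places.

4629.433

Δx = (8 − 4)/4 = 1.
Right endpoints: 5, 6, 7, 8.
v(5) ≈ 148.413, v(6) ≈ 403.429, v(7) ≈ 1096.633, v(8) ≈ 2980.958.
Sum = Δx · [v(5) + v(6) + v(7) + v(8)].
Sum ≈ 4629.433.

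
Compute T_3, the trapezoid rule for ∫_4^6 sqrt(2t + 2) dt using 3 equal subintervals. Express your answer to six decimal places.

Δt = (6 − 4)/3 = 2/3.
f(4) ≈ 3.162278, f(14/3) ≈ 3.366502, f(16/3) ≈ 3.559026, f(6) ≈ 3.741657.
T_3 = (Δt/2)·[f(t_0) + 2f(t_1) + 2f(t_2) + f(t_3)].
Sum ≈ 6.918330.

6.918330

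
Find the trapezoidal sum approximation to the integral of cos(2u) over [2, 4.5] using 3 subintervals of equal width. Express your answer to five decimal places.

0.44246

Δu = (4.5 − 2)/3 = 5/6.
f(2) ≈ -0.65364, f(17/6) ≈ 0.81590, f(11/3) ≈ 0.49744, f(4.5) ≈ -0.91113.
T_3 = (Δu/2)·[f(u_0) + 2f(u_1) + 2f(u_2) + f(u_3)].
Sum ≈ 0.44246.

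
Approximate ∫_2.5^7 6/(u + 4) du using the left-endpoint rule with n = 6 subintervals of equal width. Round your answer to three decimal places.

3.302

Δu = (7 − 2.5)/6 = 0.75.
Left endpoints: 2.5, 3.25, 4, 4.75, 5.5, 6.25.
f(2.5) = 12/13, f(3.25) = 24/29, f(4) = 0.75, f(4.75) = 24/35, f(5.5) = 12/19, f(6.25) = 24/41.
Sum = Δu · [f(2.5) + f(3.25) + f(4) + ...].
Sum ≈ 3.302.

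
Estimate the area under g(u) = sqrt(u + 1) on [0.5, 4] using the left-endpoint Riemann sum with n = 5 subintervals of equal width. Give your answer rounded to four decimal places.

5.8674

Δu = (4 − 0.5)/5 = 0.7.
Left endpoints: 0.5, 1.2, 1.9, 2.6, 3.3.
g(0.5) ≈ 1.2247, g(1.2) ≈ 1.4832, g(1.9) ≈ 1.7029, g(2.6) ≈ 1.8974, g(3.3) ≈ 2.0736.
Sum = Δu · [g(0.5) + g(1.2) + g(1.9) + g(2.6) + g(3.3)].
Sum ≈ 5.8674.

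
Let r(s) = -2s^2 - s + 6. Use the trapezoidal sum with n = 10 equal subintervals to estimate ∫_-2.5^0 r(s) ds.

Δs = (0 − (-2.5))/10 = 0.25.
r(-2.5) = -4, r(-2.25) = -1.875, r(-2) = 0, r(-1.75) = 1.625, r(-1.5) = 3, r(-1.25) = 4.125, r(-1) = 5, r(-0.75) = 5.625, r(-0.5) = 6, r(-0.25) = 6.125, r(0) = 6.
T_10 = (Δs/2)·[r(s_0) + 2r(s_1) + ... + 2r(s_{9}) + r(s_10)].
Sum = 7.65625.

7.65625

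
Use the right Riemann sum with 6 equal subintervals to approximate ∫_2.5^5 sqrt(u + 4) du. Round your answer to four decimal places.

7.0456

Δu = (5 − 2.5)/6 = 5/12.
Right endpoints: 35/12, 10/3, 3.75, 25/6, 55/12, 5.
f(35/12) ≈ 2.6300, f(10/3) ≈ 2.7080, f(3.75) ≈ 2.7839, f(25/6) ≈ 2.8577, f(55/12) ≈ 2.9297, f(5) ≈ 3.0000.
Sum = Δu · [f(35/12) + f(10/3) + f(3.75) + ...].
Sum ≈ 7.0456.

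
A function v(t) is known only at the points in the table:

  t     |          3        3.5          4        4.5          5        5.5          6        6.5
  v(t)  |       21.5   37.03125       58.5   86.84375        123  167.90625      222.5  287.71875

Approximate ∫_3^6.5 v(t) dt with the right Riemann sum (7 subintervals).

Δt = 0.5.
Sum = 0.5·[37.03125 + 58.5 + 86.84375 + 123 + 167.90625 + 222.5 + 287.71875] = 491.75.

491.75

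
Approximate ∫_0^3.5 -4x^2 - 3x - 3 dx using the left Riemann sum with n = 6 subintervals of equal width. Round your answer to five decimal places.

-69.48148

Δx = (3.5 − 0)/6 = 7/12.
Left endpoints: 0, 7/12, 7/6, 1.75, 7/3, 35/12.
f(0) = -3, f(7/12) = -55/9, f(7/6) = -215/18, f(1.75) = -20.5, f(7/3) = -286/9, f(35/12) = -412/9.
Sum = Δx · [f(0) + f(7/12) + f(7/6) + ...].
Sum ≈ -69.48148.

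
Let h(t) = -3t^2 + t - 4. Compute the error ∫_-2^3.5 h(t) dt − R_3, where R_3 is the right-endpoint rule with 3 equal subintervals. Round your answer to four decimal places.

26.8889

Exact integral: ∫_-2^3.5 h(t) dt = -68.75.
R_3 ≈ -95.638889.
Error ≈ -68.75 − (-95.638889) ≈ 26.8889.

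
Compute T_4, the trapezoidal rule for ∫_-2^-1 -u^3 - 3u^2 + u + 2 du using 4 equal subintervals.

Δu = (-1 − (-2))/4 = 0.25.
f(-2) = -4, f(-1.75) = -3.578125, f(-1.5) = -2.875, f(-1.25) = -1.984375, f(-1) = -1.
T_4 = (Δu/2)·[f(u_0) + 2f(u_1) + 2f(u_2) + 2f(u_3) + f(u_4)].
Sum = -2.734375.

-2.734375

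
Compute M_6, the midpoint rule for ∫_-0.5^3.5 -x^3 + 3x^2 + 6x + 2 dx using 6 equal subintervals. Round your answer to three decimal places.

Δx = (3.5 − (-0.5))/6 = 2/3.
Midpoints: -1/6, 0.5, 7/6, 11/6, 2.5, 19/6.
f(-1/6) = 235/216, f(0.5) = 5.625, f(7/6) = 2483/216, f(11/6) = 3655/216, f(2.5) = 20.125, f(19/6) = 4175/216.
Sum = Δx · [f(-1/6) + f(0.5) + f(7/6) + ...].
Sum ≈ 49.722.

49.722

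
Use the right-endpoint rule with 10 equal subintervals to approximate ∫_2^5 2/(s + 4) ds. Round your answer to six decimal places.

Δs = (5 − 2)/10 = 0.3.
Right endpoints: 2.3, 2.6, 2.9, 3.2, 3.5, 3.8, 4.1, 4.4, 4.7, 5.
f(2.3) = 20/63, f(2.6) = 10/33, f(2.9) = 20/69, f(3.2) = 5/18, f(3.5) = 4/15, f(3.8) = 10/39, f(4.1) = 20/81, f(4.4) = 5/21, f(4.7) = 20/87, f(5) = 2/9.
Sum = Δs · [f(2.3) + f(2.6) + f(2.9) + ...].
Sum ≈ 0.794495.

0.794495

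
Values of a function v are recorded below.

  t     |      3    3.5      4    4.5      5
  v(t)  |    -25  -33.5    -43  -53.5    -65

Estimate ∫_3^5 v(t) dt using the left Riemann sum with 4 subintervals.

Δt = 0.5.
Sum = 0.5·[(-25) + (-33.5) + (-43) + (-53.5)] = -77.5.

-77.5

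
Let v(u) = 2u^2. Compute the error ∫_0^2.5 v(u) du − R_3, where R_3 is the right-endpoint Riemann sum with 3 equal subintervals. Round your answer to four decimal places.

Exact integral: ∫_0^2.5 v(u) du ≈ 10.416667.
R_3 ≈ 16.203704.
Error ≈ 10.416667 − 16.203704 ≈ -5.7870.

-5.7870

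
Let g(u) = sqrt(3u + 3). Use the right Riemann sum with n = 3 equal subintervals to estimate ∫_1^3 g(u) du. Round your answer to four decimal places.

Δu = (3 − 1)/3 = 2/3.
Right endpoints: 5/3, 7/3, 3.
g(5/3) ≈ 2.8284, g(7/3) ≈ 3.1623, g(3) ≈ 3.4641.
Sum = Δu · [g(5/3) + g(7/3) + g(3)].
Sum ≈ 6.3032.

6.3032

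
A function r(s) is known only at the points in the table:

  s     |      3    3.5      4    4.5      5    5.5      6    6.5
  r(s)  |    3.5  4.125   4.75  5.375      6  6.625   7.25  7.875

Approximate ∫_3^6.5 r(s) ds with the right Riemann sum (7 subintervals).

21

Δs = 0.5.
Sum = 0.5·[4.125 + 4.75 + 5.375 + 6 + 6.625 + 7.25 + 7.875] = 21.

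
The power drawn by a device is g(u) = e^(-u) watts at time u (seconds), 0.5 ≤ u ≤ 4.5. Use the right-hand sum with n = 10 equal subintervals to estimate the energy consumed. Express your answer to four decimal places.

Δu = (4.5 − 0.5)/10 = 0.4.
Right endpoints: 0.9, 1.3, 1.7, 2.1, 2.5, 2.9, 3.3, 3.7, 4.1, 4.5.
g(0.9) ≈ 0.4066, g(1.3) ≈ 0.2725, g(1.7) ≈ 0.1827, g(2.1) ≈ 0.1225, g(2.5) ≈ 0.0821, g(2.9) ≈ 0.0550, g(3.3) ≈ 0.0369, g(3.7) ≈ 0.0247, g(4.1) ≈ 0.0166, g(4.5) ≈ 0.0111.
Sum = Δu · [g(0.9) + g(1.3) + g(1.7) + ...].
Sum ≈ 0.4843.

0.4843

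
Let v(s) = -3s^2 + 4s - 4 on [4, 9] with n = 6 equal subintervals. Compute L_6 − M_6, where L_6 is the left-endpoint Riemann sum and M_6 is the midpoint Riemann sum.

L_6 ≈ -483.819444.
M_6 ≈ -554.131944.
L_6 − M_6 = 70.3125.

70.3125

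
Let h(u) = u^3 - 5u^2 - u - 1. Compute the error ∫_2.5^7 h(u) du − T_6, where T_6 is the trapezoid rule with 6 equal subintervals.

Exact integral: ∫_2.5^7 h(u) du = 18.984375.
T_6 = 22.88671875.
Error = 18.984375 − 22.88671875 = -3.90234375.

-3.90234375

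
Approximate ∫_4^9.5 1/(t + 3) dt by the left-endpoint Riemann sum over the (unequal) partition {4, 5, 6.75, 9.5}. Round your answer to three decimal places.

Subinterval widths: 1, 1.75, 2.75.
Left endpoints: 4, 5, 6.75.
f(4) = 1/7, f(5) = 0.125, f(6.75) = 4/39.
Sum = Σ Δt_i · f(t_i).
Sum ≈ 0.644.

0.644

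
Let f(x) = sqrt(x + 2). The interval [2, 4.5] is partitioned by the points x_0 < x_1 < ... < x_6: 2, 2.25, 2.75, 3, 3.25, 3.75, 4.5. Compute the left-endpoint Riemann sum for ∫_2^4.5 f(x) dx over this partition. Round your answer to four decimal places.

Subinterval widths: 0.25, 0.5, 0.25, 0.25, 0.5, 0.75.
Left endpoints: 2, 2.25, 2.75, 3, 3.25, 3.75.
f(2) ≈ 2.0000, f(2.25) ≈ 2.0616, f(2.75) ≈ 2.1794, f(3) ≈ 2.2361, f(3.25) ≈ 2.2913, f(3.75) ≈ 2.3979.
Sum = Σ Δx_i · f(x_i).
Sum ≈ 5.5787.

5.5787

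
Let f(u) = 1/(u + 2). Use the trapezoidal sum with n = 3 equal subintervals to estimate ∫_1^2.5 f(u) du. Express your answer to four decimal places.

0.4067

Δu = (2.5 − 1)/3 = 0.5.
f(1) = 1/3, f(1.5) = 2/7, f(2) = 0.25, f(2.5) = 2/9.
T_3 = (Δu/2)·[f(u_0) + 2f(u_1) + 2f(u_2) + f(u_3)].
Sum ≈ 0.4067.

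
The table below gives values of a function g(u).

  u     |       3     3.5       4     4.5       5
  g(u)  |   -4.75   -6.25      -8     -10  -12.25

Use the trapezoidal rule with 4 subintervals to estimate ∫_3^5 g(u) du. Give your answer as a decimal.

Δu = 0.5.
T_4 = (0.5/2)·[(-4.75) + 2·(-6.25) + 2·(-8) + 2·(-10) + (-12.25)] = -16.375.

-16.375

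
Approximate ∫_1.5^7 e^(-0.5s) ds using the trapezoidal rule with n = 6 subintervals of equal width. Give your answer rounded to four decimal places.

Δs = (7 − 1.5)/6 = 11/12.
f(1.5) ≈ 0.4724, f(29/12) ≈ 0.2987, f(10/3) ≈ 0.1889, f(4.25) ≈ 0.1194, f(31/6) ≈ 0.0755, f(73/12) ≈ 0.0478, f(7) ≈ 0.0302.
T_6 = (Δs/2)·[f(s_0) + 2f(s_1) + ... + 2f(s_{5}) + f(s_6)].
Sum ≈ 0.8998.

0.8998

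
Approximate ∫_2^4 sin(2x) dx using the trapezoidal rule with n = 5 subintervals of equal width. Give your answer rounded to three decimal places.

Δx = (4 − 2)/5 = 0.4.
f(2) ≈ -0.757, f(2.4) ≈ -0.996, f(2.8) ≈ -0.631, f(3.2) ≈ 0.117, f(3.6) ≈ 0.794, f(4) ≈ 0.989.
T_5 = (Δx/2)·[f(x_0) + 2f(x_1) + ... + 2f(x_{4}) + f(x_5)].
Sum ≈ -0.240.

-0.240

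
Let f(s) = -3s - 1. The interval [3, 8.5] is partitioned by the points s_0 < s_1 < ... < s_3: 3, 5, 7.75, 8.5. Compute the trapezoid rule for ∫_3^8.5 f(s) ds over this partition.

-100.375

Subinterval widths: 2, 2.75, 0.75.
f(3) = -10, f(5) = -16, f(7.75) = -24.25, f(8.5) = -26.5.
On each subinterval the trapezoid contributes (Δs_i/2)·[f(s_{i-1}) + f(s_i)].
Sum = -100.375.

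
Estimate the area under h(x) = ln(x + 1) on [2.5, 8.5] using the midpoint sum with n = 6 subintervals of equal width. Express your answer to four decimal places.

Δx = (8.5 − 2.5)/6 = 1.
Midpoints: 3, 4, 5, 6, 7, 8.
h(3) ≈ 1.3863, h(4) ≈ 1.6094, h(5) ≈ 1.7918, h(6) ≈ 1.9459, h(7) ≈ 2.0794, h(8) ≈ 2.1972.
Sum = Δx · [h(3) + h(4) + h(5) + ...].
Sum ≈ 11.0101.

11.0101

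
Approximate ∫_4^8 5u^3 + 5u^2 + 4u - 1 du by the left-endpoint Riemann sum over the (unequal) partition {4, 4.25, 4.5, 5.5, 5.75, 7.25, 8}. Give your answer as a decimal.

Subinterval widths: 0.25, 0.25, 1, 0.25, 1.5, 0.75.
Left endpoints: 4, 4.25, 4.5, 5.5, 5.75, 7.25.
f(4) = 415, f(4.25) = 490.140625, f(4.5) = 573.875, f(5.5) = 1004.125, f(5.75) = 1137.859375, f(7.25) = 2196.203125.
Sum = Σ Δu_i · f(u_i).
Sum = 4405.1328125.

4405.1328125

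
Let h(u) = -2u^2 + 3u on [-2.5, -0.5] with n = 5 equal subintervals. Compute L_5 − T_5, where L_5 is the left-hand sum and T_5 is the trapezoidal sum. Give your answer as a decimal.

L_5 = -23.04.
T_5 = -19.44.
L_5 − T_5 = -3.6.

-3.6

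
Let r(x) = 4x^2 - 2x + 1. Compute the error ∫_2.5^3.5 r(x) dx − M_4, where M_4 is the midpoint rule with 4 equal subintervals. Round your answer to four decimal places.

0.0208

Exact integral: ∫_2.5^3.5 r(x) dx ≈ 31.333333.
M_4 = 31.3125.
Error ≈ 31.333333 − 31.3125 ≈ 0.0208.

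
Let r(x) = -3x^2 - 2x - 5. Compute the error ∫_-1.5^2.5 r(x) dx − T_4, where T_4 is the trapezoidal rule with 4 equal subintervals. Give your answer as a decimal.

2

Exact integral: ∫_-1.5^2.5 r(x) dx = -43.
T_4 = -45.
Error = -43 − (-45) = 2.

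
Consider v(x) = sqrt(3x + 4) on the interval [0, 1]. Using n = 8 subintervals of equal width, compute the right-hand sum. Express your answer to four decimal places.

2.3780

Δx = (1 − 0)/8 = 0.125.
Right endpoints: 0.125, 0.25, 0.375, 0.5, 0.625, 0.75, 0.875, 1.
v(0.125) ≈ 2.0917, v(0.25) ≈ 2.1794, v(0.375) ≈ 2.2638, v(0.5) ≈ 2.3452, v(0.625) ≈ 2.4238, v(0.75) ≈ 2.5000, v(0.875) ≈ 2.5739, v(1) ≈ 2.6458.
Sum = Δx · [v(0.125) + v(0.25) + v(0.375) + ...].
Sum ≈ 2.3780.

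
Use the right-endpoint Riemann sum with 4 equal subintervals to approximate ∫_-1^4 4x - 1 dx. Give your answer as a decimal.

37.5

Δx = (4 − (-1))/4 = 1.25.
Right endpoints: 0.25, 1.5, 2.75, 4.
f(0.25) = 0, f(1.5) = 5, f(2.75) = 10, f(4) = 15.
Sum = Δx · [f(0.25) + f(1.5) + f(2.75) + f(4)].
Sum = 37.5.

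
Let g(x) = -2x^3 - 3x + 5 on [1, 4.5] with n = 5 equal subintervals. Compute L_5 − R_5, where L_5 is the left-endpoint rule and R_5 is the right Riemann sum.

L_5 = -153.86.
R_5 = -287.385.
L_5 − R_5 = 133.525.

133.525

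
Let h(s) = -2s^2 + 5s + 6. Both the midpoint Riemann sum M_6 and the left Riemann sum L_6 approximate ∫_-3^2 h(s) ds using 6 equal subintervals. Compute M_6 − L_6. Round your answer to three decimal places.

M_6 ≈ -5.25463.
L_6 ≈ -21.57407.
M_6 − L_6 ≈ 16.319.

16.319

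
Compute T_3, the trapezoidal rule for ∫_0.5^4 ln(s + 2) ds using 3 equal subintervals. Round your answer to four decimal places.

4.9337

Δs = (4 − 0.5)/3 = 7/6.
f(0.5) ≈ 0.9163, f(5/3) ≈ 1.2993, f(17/6) ≈ 1.5755, f(4) ≈ 1.7918.
T_3 = (Δs/2)·[f(s_0) + 2f(s_1) + 2f(s_2) + f(s_3)].
Sum ≈ 4.9337.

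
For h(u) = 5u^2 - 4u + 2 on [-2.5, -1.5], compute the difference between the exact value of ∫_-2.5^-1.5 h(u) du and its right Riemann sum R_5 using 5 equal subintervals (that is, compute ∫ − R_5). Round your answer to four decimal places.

2.3667

Exact integral: ∫_-2.5^-1.5 h(u) du ≈ 30.416667.
R_5 = 28.05.
Error ≈ 30.416667 − 28.05 ≈ 2.3667.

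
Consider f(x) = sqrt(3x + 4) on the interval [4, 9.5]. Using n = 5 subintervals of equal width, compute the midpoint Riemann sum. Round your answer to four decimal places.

26.9564

Δx = (9.5 − 4)/5 = 1.1.
Midpoints: 4.55, 5.65, 6.75, 7.85, 8.95.
f(4.55) ≈ 4.2012, f(5.65) ≈ 4.5771, f(6.75) ≈ 4.9244, f(7.85) ≈ 5.2488, f(8.95) ≈ 5.5543.
Sum = Δx · [f(4.55) + f(5.65) + f(6.75) + f(7.85) + f(8.95)].
Sum ≈ 26.9564.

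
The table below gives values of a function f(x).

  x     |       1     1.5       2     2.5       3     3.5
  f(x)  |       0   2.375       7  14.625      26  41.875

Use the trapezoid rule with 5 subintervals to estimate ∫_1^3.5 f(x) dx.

Δx = 0.5.
T_5 = (0.5/2)·[0 + 2·2.375 + 2·7 + 2·14.625 + 2·26 + 41.875] = 35.46875.

35.46875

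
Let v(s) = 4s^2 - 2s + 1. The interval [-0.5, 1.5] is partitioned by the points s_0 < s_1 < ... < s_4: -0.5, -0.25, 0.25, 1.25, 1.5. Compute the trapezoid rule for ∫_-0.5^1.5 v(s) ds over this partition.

5.4375

Subinterval widths: 0.25, 0.5, 1, 0.25.
v(-0.5) = 3, v(-0.25) = 1.75, v(0.25) = 0.75, v(1.25) = 4.75, v(1.5) = 7.
On each subinterval the trapezoid contributes (Δs_i/2)·[v(s_{i-1}) + v(s_i)].
Sum = 5.4375.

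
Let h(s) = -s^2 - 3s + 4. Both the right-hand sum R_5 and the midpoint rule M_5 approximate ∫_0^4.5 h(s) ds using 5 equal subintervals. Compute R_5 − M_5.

-16.09875

R_5 = -58.545.
M_5 = -42.44625.
R_5 − M_5 = -16.09875.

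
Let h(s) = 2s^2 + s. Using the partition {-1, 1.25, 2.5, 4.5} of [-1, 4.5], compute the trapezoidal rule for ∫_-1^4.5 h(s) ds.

Subinterval widths: 2.25, 1.25, 2.
h(-1) = 1, h(1.25) = 4.375, h(2.5) = 15, h(4.5) = 45.
On each subinterval the trapezoid contributes (Δs_i/2)·[h(s_{i-1}) + h(s_i)].
Sum = 78.15625.

78.15625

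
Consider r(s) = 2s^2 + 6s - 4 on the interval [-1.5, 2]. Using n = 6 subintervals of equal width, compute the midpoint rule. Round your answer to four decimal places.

Δs = (2 − (-1.5))/6 = 7/12.
Midpoints: -29/24, -0.625, -1/24, 13/24, 1.125, 41/24.
r(-29/24) = -2399/288, r(-0.625) = -6.96875, r(-1/24) = -1223/288, r(13/24) = -47/288, r(1.125) = 5.28125, r(41/24) = 3481/288.
Sum = Δs · [r(-29/24) + r(-0.625) + r(-1/24) + ...].
Sum ≈ -1.3652.

-1.3652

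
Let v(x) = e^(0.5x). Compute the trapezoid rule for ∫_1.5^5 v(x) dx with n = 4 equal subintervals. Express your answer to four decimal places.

Δx = (5 − 1.5)/4 = 0.875.
v(1.5) ≈ 2.1170, v(2.375) ≈ 3.2789, v(3.25) ≈ 5.0784, v(4.125) ≈ 7.8656, v(5) ≈ 12.1825.
T_4 = (Δx/2)·[v(x_0) + 2v(x_1) + 2v(x_2) + 2v(x_3) + v(x_4)].
Sum ≈ 20.4511.

20.4511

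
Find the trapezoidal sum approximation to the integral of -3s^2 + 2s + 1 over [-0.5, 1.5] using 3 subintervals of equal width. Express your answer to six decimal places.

Δs = (1.5 − (-0.5))/3 = 2/3.
f(-0.5) = -0.75, f(1/6) = 1.25, f(5/6) = 7/12, f(1.5) = -2.75.
T_3 = (Δs/2)·[f(s_0) + 2f(s_1) + 2f(s_2) + f(s_3)].
Sum ≈ 0.055556.

0.055556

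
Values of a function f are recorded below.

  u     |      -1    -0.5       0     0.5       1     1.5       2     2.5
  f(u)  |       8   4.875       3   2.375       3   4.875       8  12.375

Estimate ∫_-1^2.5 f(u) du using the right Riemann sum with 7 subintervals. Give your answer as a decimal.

Δu = 0.5.
Sum = 0.5·[4.875 + 3 + 2.375 + 3 + 4.875 + 8 + 12.375] = 19.25.

19.25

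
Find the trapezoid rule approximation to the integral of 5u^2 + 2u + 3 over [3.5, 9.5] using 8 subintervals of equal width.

Δu = (9.5 − 3.5)/8 = 0.75.
f(3.5) = 71.25, f(4.25) = 101.8125, f(5) = 138, f(5.75) = 179.8125, f(6.5) = 227.25, f(7.25) = 280.3125, f(8) = 339, f(8.75) = 403.3125, f(9.5) = 473.25.
T_8 = (Δu/2)·[f(u_0) + 2f(u_1) + ... + 2f(u_{7}) + f(u_8)].
Sum = 1456.3125.

1456.3125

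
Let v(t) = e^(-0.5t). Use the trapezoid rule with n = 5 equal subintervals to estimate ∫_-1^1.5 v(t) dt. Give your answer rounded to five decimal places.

2.36495

Δt = (1.5 − (-1))/5 = 0.5.
v(-1) ≈ 1.64872, v(-0.5) ≈ 1.28403, v(0) ≈ 1.00000, v(0.5) ≈ 0.77880, v(1) ≈ 0.60653, v(1.5) ≈ 0.47237.
T_5 = (Δt/2)·[v(t_0) + 2v(t_1) + ... + 2v(t_{4}) + v(t_5)].
Sum ≈ 2.36495.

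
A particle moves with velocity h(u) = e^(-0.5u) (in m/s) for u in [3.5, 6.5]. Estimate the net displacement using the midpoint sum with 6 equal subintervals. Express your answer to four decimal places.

0.2693

Δu = (6.5 − 3.5)/6 = 0.5.
Midpoints: 3.75, 4.25, 4.75, 5.25, 5.75, 6.25.
h(3.75) ≈ 0.1534, h(4.25) ≈ 0.1194, h(4.75) ≈ 0.0930, h(5.25) ≈ 0.0724, h(5.75) ≈ 0.0564, h(6.25) ≈ 0.0439.
Sum = Δu · [h(3.75) + h(4.25) + h(4.75) + ...].
Sum ≈ 0.2693.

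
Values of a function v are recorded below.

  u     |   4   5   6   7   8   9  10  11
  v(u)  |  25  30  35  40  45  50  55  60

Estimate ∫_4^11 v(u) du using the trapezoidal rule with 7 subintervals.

297.5

Δu = 1.
T_7 = (1/2)·[25 + 2·30 + 2·35 + 2·40 + 2·45 + 2·50 + 2·55 + 60] = 297.5.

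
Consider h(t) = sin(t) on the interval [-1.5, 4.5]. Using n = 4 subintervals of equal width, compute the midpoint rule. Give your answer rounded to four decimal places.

Δt = (4.5 − (-1.5))/4 = 1.5.
Midpoints: -0.75, 0.75, 2.25, 3.75.
h(-0.75) ≈ -0.6816, h(0.75) ≈ 0.6816, h(2.25) ≈ 0.7781, h(3.75) ≈ -0.5716.
Sum = Δt · [h(-0.75) + h(0.75) + h(2.25) + h(3.75)].
Sum ≈ 0.3098.

0.3098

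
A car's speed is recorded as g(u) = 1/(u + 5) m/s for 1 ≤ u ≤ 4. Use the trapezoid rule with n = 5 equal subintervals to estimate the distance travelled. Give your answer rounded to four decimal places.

Δu = (4 − 1)/5 = 0.6.
g(1) = 1/6, g(1.6) = 5/33, g(2.2) = 5/36, g(2.8) = 5/39, g(3.4) = 5/42, g(4) = 1/9.
T_5 = (Δu/2)·[g(u_0) + 2g(u_1) + ... + 2g(u_{4}) + g(u_5)].
Sum ≈ 0.4059.

0.4059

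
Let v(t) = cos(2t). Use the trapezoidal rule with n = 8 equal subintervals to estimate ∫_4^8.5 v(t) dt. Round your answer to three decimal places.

-0.870

Δt = (8.5 − 4)/8 = 0.5625.
v(4) ≈ -0.146, v(4.5625) ≈ -0.955, v(5.125) ≈ -0.678, v(5.6875) ≈ 0.370, v(6.25) ≈ 0.998, v(6.8125) ≈ 0.490, v(7.375) ≈ -0.575, v(7.9375) ≈ -0.986, v(8.5) ≈ -0.275.
T_8 = (Δt/2)·[v(t_0) + 2v(t_1) + ... + 2v(t_{7}) + v(t_8)].
Sum ≈ -0.870.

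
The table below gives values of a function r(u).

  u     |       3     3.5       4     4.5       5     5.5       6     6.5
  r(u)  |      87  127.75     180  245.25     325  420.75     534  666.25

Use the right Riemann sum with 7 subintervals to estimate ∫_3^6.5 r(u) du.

1249.5

Δu = 0.5.
Sum = 0.5·[127.75 + 180 + 245.25 + 325 + 420.75 + 534 + 666.25] = 1249.5.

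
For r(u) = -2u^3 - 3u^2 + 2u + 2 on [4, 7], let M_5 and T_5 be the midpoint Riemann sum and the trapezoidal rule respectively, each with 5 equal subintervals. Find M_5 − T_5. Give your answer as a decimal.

M_5 = -1309.26.
T_5 = -1318.98.
M_5 − T_5 = 9.72.

9.72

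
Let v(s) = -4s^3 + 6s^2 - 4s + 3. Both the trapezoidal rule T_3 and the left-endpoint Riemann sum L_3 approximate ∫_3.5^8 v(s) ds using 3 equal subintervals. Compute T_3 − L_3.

T_3 = -3204.
L_3 = -2016.
T_3 − L_3 = -1188.

-1188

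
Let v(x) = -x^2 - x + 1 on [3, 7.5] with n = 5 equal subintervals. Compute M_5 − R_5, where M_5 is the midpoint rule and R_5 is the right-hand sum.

24.19875

M_5 = -150.44625.
R_5 = -174.645.
M_5 − R_5 = 24.19875.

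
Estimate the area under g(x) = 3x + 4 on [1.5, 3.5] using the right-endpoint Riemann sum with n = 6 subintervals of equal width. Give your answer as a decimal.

24

Δx = (3.5 − 1.5)/6 = 1/3.
Right endpoints: 11/6, 13/6, 2.5, 17/6, 19/6, 3.5.
g(11/6) = 9.5, g(13/6) = 10.5, g(2.5) = 11.5, g(17/6) = 12.5, g(19/6) = 13.5, g(3.5) = 14.5.
Sum = Δx · [g(11/6) + g(13/6) + g(2.5) + ...].
Sum = 24.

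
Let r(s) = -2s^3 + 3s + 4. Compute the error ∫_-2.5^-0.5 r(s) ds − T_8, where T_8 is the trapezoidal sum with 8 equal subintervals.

Exact integral: ∫_-2.5^-0.5 r(s) ds = 18.5.
T_8 = 18.6875.
Error = 18.5 − 18.6875 = -0.1875.

-0.1875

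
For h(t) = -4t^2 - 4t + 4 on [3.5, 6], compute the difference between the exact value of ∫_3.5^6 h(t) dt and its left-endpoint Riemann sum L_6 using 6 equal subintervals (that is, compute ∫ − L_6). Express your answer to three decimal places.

Exact integral: ∫_3.5^6 h(t) dt ≈ -268.33333.
L_6 ≈ -246.74769.
Error ≈ -268.33333 − (-246.74769) ≈ -21.586.

-21.586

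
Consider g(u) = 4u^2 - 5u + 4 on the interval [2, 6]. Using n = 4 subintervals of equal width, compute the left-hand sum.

162

Δu = (6 − 2)/4 = 1.
Left endpoints: 2, 3, 4, 5.
g(2) = 10, g(3) = 25, g(4) = 48, g(5) = 79.
Sum = Δu · [g(2) + g(3) + g(4) + g(5)].
Sum = 162.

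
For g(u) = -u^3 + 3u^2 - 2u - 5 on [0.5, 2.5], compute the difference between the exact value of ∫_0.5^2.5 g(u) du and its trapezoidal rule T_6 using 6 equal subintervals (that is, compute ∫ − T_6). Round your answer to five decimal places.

Exact integral: ∫_0.5^2.5 g(u) du = -10.25.
T_6 ≈ -10.3055556.
Error ≈ -10.25 − (-10.3055556) ≈ 0.05556.

0.05556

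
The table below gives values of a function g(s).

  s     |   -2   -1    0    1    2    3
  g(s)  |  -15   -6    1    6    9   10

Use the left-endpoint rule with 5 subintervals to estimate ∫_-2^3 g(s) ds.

-5

Δs = 1.
Sum = 1·[(-15) + (-6) + 1 + 6 + 9] = -5.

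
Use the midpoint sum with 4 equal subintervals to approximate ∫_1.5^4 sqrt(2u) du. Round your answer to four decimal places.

5.8140

Δu = (4 − 1.5)/4 = 0.625.
Midpoints: 1.8125, 2.4375, 3.0625, 3.6875.
f(1.8125) ≈ 1.9039, f(2.4375) ≈ 2.2079, f(3.0625) ≈ 2.4749, f(3.6875) ≈ 2.7157.
Sum = Δu · [f(1.8125) + f(2.4375) + f(3.0625) + f(3.6875)].
Sum ≈ 5.8140.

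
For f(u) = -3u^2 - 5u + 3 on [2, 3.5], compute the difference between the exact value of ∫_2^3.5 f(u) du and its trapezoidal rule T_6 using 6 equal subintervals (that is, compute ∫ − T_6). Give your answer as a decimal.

0.046875

Exact integral: ∫_2^3.5 f(u) du = -51.
T_6 = -51.046875.
Error = -51 − (-51.046875) = 0.046875.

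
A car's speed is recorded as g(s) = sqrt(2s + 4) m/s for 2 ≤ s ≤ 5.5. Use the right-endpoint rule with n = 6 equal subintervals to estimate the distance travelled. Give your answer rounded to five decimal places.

Δs = (5.5 − 2)/6 = 7/12.
Right endpoints: 31/12, 19/6, 3.75, 13/3, 59/12, 5.5.
g(31/12) ≈ 3.02765, g(19/6) ≈ 3.21455, g(3.75) ≈ 3.39116, g(13/3) ≈ 3.55903, g(59/12) ≈ 3.71932, g(5.5) ≈ 3.87298.
Sum = Δs · [g(31/12) + g(19/6) + g(3.75) + ...].
Sum ≈ 12.12440.

12.12440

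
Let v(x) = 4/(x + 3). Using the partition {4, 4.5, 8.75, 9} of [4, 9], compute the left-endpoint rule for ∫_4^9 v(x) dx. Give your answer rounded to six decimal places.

Subinterval widths: 0.5, 4.25, 0.25.
Left endpoints: 4, 4.5, 8.75.
v(4) = 4/7, v(4.5) = 8/15, v(8.75) = 16/47.
Sum = Σ Δx_i · v(x_i).
Sum ≈ 2.637487.

2.637487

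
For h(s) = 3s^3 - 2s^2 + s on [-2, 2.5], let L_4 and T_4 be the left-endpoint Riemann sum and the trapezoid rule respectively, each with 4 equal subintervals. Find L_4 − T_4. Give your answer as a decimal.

-39.8671875

L_4 ≈ -36.95801.
T_4 ≈ 2.90918.
L_4 − T_4 = -39.8671875.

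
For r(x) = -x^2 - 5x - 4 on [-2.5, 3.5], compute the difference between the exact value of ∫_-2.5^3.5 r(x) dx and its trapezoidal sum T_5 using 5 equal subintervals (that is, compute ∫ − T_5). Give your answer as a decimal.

1.44

Exact integral: ∫_-2.5^3.5 r(x) dx = -58.5.
T_5 = -59.94.
Error = -58.5 − (-59.94) = 1.44.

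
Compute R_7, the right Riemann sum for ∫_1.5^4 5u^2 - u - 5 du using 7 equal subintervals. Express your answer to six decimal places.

93.762755

Δu = (4 − 1.5)/7 = 5/14.
Right endpoints: 13/7, 31/14, 18/7, 41/14, 23/7, 51/14, 4.
f(13/7) = 509/49, f(31/14) = 3391/196, f(18/7) = 1249/49, f(41/14) = 6851/196, f(23/7) = 2239/49, f(51/14) = 11311/196, f(4) = 71.
Sum = Δu · [f(13/7) + f(31/14) + f(18/7) + ...].
Sum ≈ 93.762755.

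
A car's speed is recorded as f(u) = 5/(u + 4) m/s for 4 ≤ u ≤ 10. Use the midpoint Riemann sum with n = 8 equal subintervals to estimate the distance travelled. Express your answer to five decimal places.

Δu = (10 − 4)/8 = 0.75.
Midpoints: 4.375, 5.125, 5.875, 6.625, 7.375, 8.125, 8.875, 9.625.
f(4.375) = 40/67, f(5.125) = 40/73, f(5.875) = 40/79, f(6.625) = 8/17, f(7.375) = 40/91, f(8.125) = 40/97, f(8.875) = 40/103, f(9.625) = 40/109.
Sum = Δu · [f(4.375) + f(5.125) + f(5.875) + ...].
Sum ≈ 2.79685.

2.79685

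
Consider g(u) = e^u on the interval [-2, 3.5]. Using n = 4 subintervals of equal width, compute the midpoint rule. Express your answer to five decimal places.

Δu = (3.5 − (-2))/4 = 1.375.
Midpoints: -1.3125, 0.0625, 1.4375, 2.8125.
g(-1.3125) ≈ 0.26915, g(0.0625) ≈ 1.06449, g(1.4375) ≈ 4.21016, g(2.8125) ≈ 16.65149.
Sum = Δu · [g(-1.3125) + g(0.0625) + g(1.4375) + g(2.8125)].
Sum ≈ 30.51853.

30.51853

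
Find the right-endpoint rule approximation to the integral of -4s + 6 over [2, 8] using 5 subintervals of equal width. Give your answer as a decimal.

-98.4

Δs = (8 − 2)/5 = 1.2.
Right endpoints: 3.2, 4.4, 5.6, 6.8, 8.
f(3.2) = -6.8, f(4.4) = -11.6, f(5.6) = -16.4, f(6.8) = -21.2, f(8) = -26.
Sum = Δs · [f(3.2) + f(4.4) + f(5.6) + f(6.8) + f(8)].
Sum = -98.4.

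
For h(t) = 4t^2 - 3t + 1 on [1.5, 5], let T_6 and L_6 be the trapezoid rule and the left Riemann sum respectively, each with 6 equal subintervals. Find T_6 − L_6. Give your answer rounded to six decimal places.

T_6 ≈ 132.33564815.
L_6 ≈ 108.85648148.
T_6 − L_6 ≈ 23.479167.

23.479167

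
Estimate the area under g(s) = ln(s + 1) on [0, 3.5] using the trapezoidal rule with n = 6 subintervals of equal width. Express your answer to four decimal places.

3.2466

Δs = (3.5 − 0)/6 = 7/12.
g(0) ≈ 0.0000, g(7/12) ≈ 0.4595, g(7/6) ≈ 0.7732, g(1.75) ≈ 1.0116, g(7/3) ≈ 1.2040, g(35/12) ≈ 1.3652, g(3.5) ≈ 1.5041.
T_6 = (Δs/2)·[g(s_0) + 2g(s_1) + ... + 2g(s_{5}) + g(s_6)].
Sum ≈ 3.2466.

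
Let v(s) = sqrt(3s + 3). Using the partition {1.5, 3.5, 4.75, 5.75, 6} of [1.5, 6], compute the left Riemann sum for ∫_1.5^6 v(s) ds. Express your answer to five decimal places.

Subinterval widths: 2, 1.25, 1, 0.25.
Left endpoints: 1.5, 3.5, 4.75, 5.75.
v(1.5) ≈ 2.73861, v(3.5) ≈ 3.67423, v(4.75) ≈ 4.15331, v(5.75) ≈ 4.50000.
Sum = Σ Δs_i · v(s_i).
Sum ≈ 15.34833.

15.34833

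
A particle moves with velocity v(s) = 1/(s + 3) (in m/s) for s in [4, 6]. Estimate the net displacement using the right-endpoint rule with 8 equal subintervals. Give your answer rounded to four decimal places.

Δs = (6 − 4)/8 = 0.25.
Right endpoints: 4.25, 4.5, 4.75, 5, 5.25, 5.5, 5.75, 6.
v(4.25) = 4/29, v(4.5) = 2/15, v(4.75) = 4/31, v(5) = 0.125, v(5.25) = 4/33, v(5.5) = 2/17, v(5.75) = 4/35, v(6) = 1/9.
Sum = Δs · [v(4.25) + v(4.5) + v(4.75) + ...].
Sum ≈ 0.2474.

0.2474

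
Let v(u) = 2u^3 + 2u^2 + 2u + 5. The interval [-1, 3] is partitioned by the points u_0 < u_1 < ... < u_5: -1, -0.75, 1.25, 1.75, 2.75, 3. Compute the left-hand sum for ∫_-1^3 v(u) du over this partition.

57.7265625

Subinterval widths: 0.25, 2, 0.5, 1, 0.25.
Left endpoints: -1, -0.75, 1.25, 1.75, 2.75.
v(-1) = 3, v(-0.75) = 3.78125, v(1.25) = 14.53125, v(1.75) = 25.34375, v(2.75) = 67.21875.
Sum = Σ Δu_i · v(u_i).
Sum = 57.7265625.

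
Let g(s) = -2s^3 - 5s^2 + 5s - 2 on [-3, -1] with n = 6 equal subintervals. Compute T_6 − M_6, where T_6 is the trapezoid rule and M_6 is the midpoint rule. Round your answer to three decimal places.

0.389

T_6 ≈ -27.07407.
M_6 ≈ -27.46296.
T_6 − M_6 ≈ 0.389.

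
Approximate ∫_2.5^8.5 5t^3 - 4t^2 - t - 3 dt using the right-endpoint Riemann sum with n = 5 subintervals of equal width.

Δt = (8.5 − 2.5)/5 = 1.2.
Right endpoints: 3.7, 4.9, 6.1, 7.3, 8.5.
f(3.7) = 191.805, f(4.9) = 484.305, f(6.1) = 976.965, f(7.3) = 1721.625, f(8.5) = 2770.125.
Sum = Δt · [f(3.7) + f(4.9) + f(6.1) + f(7.3) + f(8.5)].
Sum = 7373.79.

7373.79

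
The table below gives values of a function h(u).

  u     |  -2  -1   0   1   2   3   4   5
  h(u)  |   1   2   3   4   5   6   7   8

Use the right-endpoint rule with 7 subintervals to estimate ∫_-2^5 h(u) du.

35

Δu = 1.
Sum = 1·[2 + 3 + 4 + 5 + 6 + 7 + 8] = 35.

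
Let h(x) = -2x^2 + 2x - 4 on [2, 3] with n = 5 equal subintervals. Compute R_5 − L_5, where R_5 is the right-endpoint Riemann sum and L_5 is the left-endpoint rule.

-1.6

R_5 = -12.48.
L_5 = -10.88.
R_5 − L_5 = -1.6.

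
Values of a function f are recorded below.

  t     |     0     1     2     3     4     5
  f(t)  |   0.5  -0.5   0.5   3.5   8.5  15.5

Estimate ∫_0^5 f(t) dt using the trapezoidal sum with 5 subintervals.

Δt = 1.
T_5 = (1/2)·[0.5 + 2·(-0.5) + 2·0.5 + 2·3.5 + 2·8.5 + 15.5] = 20.

20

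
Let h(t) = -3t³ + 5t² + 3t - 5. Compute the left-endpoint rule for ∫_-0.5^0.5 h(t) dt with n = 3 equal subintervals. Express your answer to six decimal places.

-4.865741

Δt = (0.5 − (-0.5))/3 = 1/3.
Left endpoints: -0.5, -1/6, 1/6.
h(-0.5) = -4.875, h(-1/6) = -385/72, h(1/6) = -4.375.
Sum = Δt · [h(-0.5) + h(-1/6) + h(1/6)].
Sum ≈ -4.865741.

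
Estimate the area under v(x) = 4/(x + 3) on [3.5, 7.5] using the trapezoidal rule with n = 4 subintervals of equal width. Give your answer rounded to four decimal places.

1.9231

Δx = (7.5 − 3.5)/4 = 1.
v(3.5) = 8/13, v(4.5) = 8/15, v(5.5) = 8/17, v(6.5) = 8/19, v(7.5) = 8/21.
T_4 = (Δx/2)·[v(x_0) + 2v(x_1) + 2v(x_2) + 2v(x_3) + v(x_4)].
Sum ≈ 1.9231.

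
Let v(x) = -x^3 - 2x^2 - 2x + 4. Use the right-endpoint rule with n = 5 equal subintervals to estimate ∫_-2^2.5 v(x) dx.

Δx = (2.5 − (-2))/5 = 0.9.
Right endpoints: -1.1, -0.2, 0.7, 1.6, 2.5.
v(-1.1) = 5.111, v(-0.2) = 4.328, v(0.7) = 1.277, v(1.6) = -8.416, v(2.5) = -29.125.
Sum = Δx · [v(-1.1) + v(-0.2) + v(0.7) + v(1.6) + v(2.5)].
Sum = -24.1425.

-24.1425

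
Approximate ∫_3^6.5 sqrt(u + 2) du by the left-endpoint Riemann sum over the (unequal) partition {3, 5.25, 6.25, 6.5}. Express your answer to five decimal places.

Subinterval widths: 2.25, 1, 0.25.
Left endpoints: 3, 5.25, 6.25.
f(3) ≈ 2.23607, f(5.25) ≈ 2.69258, f(6.25) ≈ 2.87228.
Sum = Σ Δu_i · f(u_i).
Sum ≈ 8.44181.

8.44181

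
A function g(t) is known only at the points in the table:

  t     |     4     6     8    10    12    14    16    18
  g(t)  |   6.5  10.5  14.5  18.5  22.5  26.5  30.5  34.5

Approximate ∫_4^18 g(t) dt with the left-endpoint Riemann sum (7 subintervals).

Δt = 2.
Sum = 2·[6.5 + 10.5 + 14.5 + 18.5 + 22.5 + 26.5 + 30.5] = 259.

259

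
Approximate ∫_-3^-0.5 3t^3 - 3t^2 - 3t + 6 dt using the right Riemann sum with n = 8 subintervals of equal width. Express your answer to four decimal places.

-44.6887

Δt = (-0.5 − (-3))/8 = 0.3125.
Right endpoints: -2.6875, -2.375, -2.0625, -1.75, -1.4375, -1.125, -0.8125, -0.5.
f(-2.6875) = -269673/4096, f(-2.375) = -22521/512, f(-2.0625) = -110163/4096, f(-1.75) = -14.015625, f(-1.4375) = -19653/4096, f(-1.125) = 669/512, f(-0.8125) = 19857/4096, f(-0.5) = 6.375.
Sum = Δt · [f(-2.6875) + f(-2.375) + f(-2.0625) + ...].
Sum ≈ -44.6887.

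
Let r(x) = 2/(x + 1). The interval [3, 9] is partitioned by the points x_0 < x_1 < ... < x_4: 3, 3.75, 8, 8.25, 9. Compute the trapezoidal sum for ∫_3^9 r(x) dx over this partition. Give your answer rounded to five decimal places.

1.92324

Subinterval widths: 0.75, 4.25, 0.25, 0.75.
r(3) = 0.5, r(3.75) = 8/19, r(8) = 2/9, r(8.25) = 8/37, r(9) = 0.2.
On each subinterval the trapezoid contributes (Δx_i/2)·[r(x_{i-1}) + r(x_i)].
Sum ≈ 1.92324.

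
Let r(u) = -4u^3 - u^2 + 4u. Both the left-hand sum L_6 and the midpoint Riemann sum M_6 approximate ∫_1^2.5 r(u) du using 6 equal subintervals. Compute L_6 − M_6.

L_6 = -25.5625.
M_6 = -32.265625.
L_6 − M_6 = 6.703125.

6.703125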